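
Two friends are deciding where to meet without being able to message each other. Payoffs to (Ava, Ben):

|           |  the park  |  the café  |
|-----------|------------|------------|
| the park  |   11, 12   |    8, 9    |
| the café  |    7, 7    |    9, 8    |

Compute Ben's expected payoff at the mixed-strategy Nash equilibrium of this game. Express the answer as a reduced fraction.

Ava mixes with probability p on the park, chosen so Ben is indifferent: 12p + 7(1−p) = 9p + 8(1−p) gives p = 1/4.
Ben's expected payoff is 12·1/4 + 7·3/4 = 33/4.

33/4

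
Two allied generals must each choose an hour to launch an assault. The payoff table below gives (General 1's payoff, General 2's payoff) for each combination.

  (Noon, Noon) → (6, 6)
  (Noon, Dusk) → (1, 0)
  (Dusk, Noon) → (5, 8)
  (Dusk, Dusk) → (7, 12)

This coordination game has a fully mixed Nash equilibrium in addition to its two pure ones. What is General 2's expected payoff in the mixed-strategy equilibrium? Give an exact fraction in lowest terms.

General 1 mixes with probability p on Noon, chosen so General 2 is indifferent: 6p + 8(1−p) = 0p + 12(1−p) gives p = 2/5.
General 2's expected payoff is 6·2/5 + 8·3/5 = 36/5.

36/5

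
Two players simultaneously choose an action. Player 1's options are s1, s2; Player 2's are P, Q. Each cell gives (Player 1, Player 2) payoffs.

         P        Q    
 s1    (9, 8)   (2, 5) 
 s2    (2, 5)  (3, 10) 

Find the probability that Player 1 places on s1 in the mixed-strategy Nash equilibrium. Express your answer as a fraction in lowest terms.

Player 1's mix p on s1 must make Player 2 indifferent between P and Q.
Player 2's payoff from P: 8p + 5(1−p). From Q: 5p + 10(1−p).
Set equal: 3p = 5(1−p) → p = 5/8.

5/8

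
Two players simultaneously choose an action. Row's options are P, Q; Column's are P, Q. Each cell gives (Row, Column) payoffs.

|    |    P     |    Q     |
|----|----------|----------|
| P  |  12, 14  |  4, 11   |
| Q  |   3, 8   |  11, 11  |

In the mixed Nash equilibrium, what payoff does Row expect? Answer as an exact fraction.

15/2

Column mixes with probability q on P, chosen so Row is indifferent: 12q + 4(1−q) = 3q + 11(1−q) gives q = 7/16.
Row's expected payoff (from either row, since indifferent) is 12·7/16 + 4·9/16 = 15/2.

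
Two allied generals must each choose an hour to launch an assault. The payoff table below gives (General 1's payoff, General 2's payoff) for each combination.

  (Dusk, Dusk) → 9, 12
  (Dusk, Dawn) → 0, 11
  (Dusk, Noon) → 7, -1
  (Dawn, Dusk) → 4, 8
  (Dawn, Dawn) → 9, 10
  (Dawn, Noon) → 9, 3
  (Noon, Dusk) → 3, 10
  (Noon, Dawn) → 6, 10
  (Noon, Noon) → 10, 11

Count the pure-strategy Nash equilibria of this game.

3

Both Dusk: General 1 gets 9 (best alternative 4); General 2 gets 12 (best alternative 11). Neither deviates — NE.
Both Dawn: General 1 gets 9 (best alternative 6); General 2 gets 10 (best alternative 8). Neither deviates — NE.
Both Noon: General 1 gets 10 (best alternative 9); General 2 gets 11 (best alternative 10). Neither deviates — NE.
(Dawn, Dusk) is not a NE: General 1 would switch to Dusk (9 > 4).
No other cell survives both best-response checks, so there are 3 pure NE.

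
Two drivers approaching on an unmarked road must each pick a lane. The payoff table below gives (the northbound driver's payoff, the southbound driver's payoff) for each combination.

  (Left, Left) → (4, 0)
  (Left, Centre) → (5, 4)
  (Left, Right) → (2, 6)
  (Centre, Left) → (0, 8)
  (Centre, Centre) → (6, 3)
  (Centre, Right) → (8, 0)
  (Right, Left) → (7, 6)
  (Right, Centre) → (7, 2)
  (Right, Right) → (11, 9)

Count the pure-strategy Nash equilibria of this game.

Both Right: the northbound driver gets 11 (best alternative 8); the southbound driver gets 9 (best alternative 6). Neither deviates — NE.
Both Left is not a NE: the northbound driver would switch to Right (7 > 4).
No other cell survives both best-response checks, so there is 1 pure NE.

1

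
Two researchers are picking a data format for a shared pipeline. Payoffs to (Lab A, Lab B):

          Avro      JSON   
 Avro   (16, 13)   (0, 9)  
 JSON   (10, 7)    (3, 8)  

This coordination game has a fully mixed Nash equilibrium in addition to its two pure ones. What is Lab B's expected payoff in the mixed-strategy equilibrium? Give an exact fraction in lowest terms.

41/5

Lab A mixes with probability p on Avro, chosen so Lab B is indifferent: 13p + 7(1−p) = 9p + 8(1−p) gives p = 1/5.
Lab B's expected payoff is 13·1/5 + 7·4/5 = 41/5.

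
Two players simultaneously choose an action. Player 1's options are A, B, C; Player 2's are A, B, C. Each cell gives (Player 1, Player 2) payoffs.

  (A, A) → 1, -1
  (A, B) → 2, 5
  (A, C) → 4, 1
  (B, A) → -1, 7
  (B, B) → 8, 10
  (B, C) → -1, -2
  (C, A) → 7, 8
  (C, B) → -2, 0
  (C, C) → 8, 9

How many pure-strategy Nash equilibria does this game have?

Both B: Player 1 gets 8 (best alternative 2); Player 2 gets 10 (best alternative 7). Neither deviates — NE.
Both C: Player 1 gets 8 (best alternative 4); Player 2 gets 9 (best alternative 8). Neither deviates — NE.
Both A is not a NE: Player 1 would switch to C (7 > 1).
No other cell survives both best-response checks, so there are 2 pure NE.

2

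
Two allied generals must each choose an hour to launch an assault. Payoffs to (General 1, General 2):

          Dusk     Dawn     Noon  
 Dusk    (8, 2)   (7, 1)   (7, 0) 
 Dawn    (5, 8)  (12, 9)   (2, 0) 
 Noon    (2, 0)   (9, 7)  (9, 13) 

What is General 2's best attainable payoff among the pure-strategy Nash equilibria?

Both Dusk is a pure NE (General 1: 8 ≥ 5; General 2: 2 ≥ 1). General 2 gets 2.
Both Dawn is a pure NE (General 1: 12 ≥ 9; General 2: 9 ≥ 8). General 2 gets 9.
Both Noon is a pure NE (General 1: 9 ≥ 7; General 2: 13 ≥ 7). General 2 gets 13.
Every other cell has a profitable deviation for at least one player. Highest of {2, 9, 13} is 13.

13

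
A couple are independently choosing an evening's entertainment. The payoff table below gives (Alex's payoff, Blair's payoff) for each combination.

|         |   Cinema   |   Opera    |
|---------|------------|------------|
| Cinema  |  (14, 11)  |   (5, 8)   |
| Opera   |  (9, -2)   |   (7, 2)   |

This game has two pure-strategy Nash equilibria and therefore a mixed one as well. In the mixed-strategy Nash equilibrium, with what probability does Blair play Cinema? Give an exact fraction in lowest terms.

Blair's mix q on Cinema must make Alex indifferent between Cinema and Opera.
Alex's payoff from Cinema: 14q + 5(1−q). From Opera: 9q + 7(1−q).
Set equal: 5q = 2(1−q) → q = 2/7.

2/7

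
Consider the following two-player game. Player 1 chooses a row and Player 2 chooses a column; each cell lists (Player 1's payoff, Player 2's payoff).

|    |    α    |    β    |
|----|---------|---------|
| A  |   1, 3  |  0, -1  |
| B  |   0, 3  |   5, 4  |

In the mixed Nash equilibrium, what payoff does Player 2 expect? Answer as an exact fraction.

Player 1 mixes with probability p on A, chosen so Player 2 is indifferent: 3p + 3(1−p) = (-1)p + 4(1−p) gives p = 1/5.
Player 2's expected payoff is 3·1/5 + 3·4/5 = 3.

3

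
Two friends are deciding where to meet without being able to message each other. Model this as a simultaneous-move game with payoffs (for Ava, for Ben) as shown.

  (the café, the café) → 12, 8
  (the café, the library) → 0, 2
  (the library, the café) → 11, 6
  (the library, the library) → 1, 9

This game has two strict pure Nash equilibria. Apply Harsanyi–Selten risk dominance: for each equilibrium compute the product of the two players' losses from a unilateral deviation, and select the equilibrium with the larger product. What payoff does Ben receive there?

At both the café: Ava loses 12 − 11 = 1 by deviating; Ben loses 8 − 2 = 6. Product = 1·6 = 6.
At both the library: Ava loses 1 − 0 = 1 by deviating; Ben loses 9 − 6 = 3. Product = 1·3 = 3.
6 > 3, so both the café is risk-dominant. Ben's payoff there is 8.

8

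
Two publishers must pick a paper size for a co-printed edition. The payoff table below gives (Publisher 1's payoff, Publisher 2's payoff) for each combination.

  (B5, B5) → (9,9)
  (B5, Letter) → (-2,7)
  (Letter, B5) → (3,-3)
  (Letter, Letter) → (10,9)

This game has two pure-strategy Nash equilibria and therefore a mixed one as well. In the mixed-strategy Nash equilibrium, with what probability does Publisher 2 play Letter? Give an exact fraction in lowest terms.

Publisher 2's mix q on B5 must make Publisher 1 indifferent between B5 and Letter.
Publisher 1's payoff from B5: 9q + (-2)(1−q). From Letter: 3q + 10(1−q).
Set equal: 6q = 12(1−q) → q = 12/18 = 2/3.
Probability on Letter is 1 − 2/3 = 1/3.

1/3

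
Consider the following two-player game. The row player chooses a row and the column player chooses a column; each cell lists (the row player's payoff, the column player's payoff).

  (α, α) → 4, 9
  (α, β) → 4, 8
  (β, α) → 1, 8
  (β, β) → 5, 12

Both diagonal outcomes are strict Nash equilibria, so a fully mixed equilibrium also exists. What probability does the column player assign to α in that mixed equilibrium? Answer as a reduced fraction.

The column player's mix q on α must make the row player indifferent between α and β.
The row player's payoff from α: 4q + 4(1−q). From β: 1q + 5(1−q).
Set equal: 3q = 1(1−q) → q = 1/4.

1/4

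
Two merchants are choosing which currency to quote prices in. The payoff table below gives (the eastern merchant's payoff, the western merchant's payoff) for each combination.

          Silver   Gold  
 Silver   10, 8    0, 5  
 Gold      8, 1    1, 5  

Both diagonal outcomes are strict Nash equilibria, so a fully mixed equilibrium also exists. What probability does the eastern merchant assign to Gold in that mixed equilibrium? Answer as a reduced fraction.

The eastern merchant's mix p on Silver must make the western merchant indifferent between Silver and Gold.
The western merchant's payoff from Silver: 8p + 1(1−p). From Gold: 5p + 5(1−p).
Set equal: 3p = 4(1−p) → p = 4/7.
Probability on Gold is 1 − 4/7 = 3/7.

3/7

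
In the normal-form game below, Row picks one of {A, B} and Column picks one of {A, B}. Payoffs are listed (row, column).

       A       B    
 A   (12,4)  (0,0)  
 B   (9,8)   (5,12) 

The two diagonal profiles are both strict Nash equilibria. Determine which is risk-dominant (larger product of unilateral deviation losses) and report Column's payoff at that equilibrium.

12

At both A: Row loses 12 − 9 = 3 by deviating; Column loses 4 − 0 = 4. Product = 3·4 = 12.
At both B: Row loses 5 − 0 = 5 by deviating; Column loses 12 − 8 = 4. Product = 5·4 = 20.
20 > 12, so both B is risk-dominant. Column's payoff there is 12.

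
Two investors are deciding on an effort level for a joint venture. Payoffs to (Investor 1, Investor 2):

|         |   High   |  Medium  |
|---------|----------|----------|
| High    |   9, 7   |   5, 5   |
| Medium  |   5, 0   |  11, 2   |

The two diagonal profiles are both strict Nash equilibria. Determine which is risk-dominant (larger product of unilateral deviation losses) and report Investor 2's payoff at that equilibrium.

2

At both High: Investor 1 loses 9 − 5 = 4 by deviating; Investor 2 loses 7 − 5 = 2. Product = 4·2 = 8.
At both Medium: Investor 1 loses 11 − 5 = 6 by deviating; Investor 2 loses 2 − 0 = 2. Product = 6·2 = 12.
12 > 8, so both Medium is risk-dominant. Investor 2's payoff there is 2.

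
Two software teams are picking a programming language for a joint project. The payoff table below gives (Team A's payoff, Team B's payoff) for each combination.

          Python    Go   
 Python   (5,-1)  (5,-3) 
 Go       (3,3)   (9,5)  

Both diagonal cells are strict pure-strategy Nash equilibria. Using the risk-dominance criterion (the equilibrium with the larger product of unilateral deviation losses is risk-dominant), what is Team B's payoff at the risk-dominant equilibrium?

5

At both Python: Team A loses 5 − 3 = 2 by deviating; Team B loses -1 − (-3) = 2. Product = 2·2 = 4.
At both Go: Team A loses 9 − 5 = 4 by deviating; Team B loses 5 − 3 = 2. Product = 4·2 = 8.
8 > 4, so both Go is risk-dominant. Team B's payoff there is 5.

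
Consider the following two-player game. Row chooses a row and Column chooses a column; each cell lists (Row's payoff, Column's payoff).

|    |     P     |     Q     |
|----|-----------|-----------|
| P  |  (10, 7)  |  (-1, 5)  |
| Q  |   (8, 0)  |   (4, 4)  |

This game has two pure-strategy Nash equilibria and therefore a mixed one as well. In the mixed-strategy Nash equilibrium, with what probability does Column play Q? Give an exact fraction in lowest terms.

2/7

Column's mix q on P must make Row indifferent between P and Q.
Row's payoff from P: 10q + (-1)(1−q). From Q: 8q + 4(1−q).
Set equal: 2q = 5(1−q) → q = 5/7.
Probability on Q is 1 − 5/7 = 2/7.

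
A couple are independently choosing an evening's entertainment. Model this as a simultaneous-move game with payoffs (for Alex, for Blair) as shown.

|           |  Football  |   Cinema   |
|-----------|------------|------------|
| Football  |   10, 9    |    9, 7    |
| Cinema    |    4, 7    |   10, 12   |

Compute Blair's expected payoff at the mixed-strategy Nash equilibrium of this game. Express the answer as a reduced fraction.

59/7

Alex mixes with probability p on Football, chosen so Blair is indifferent: 9p + 7(1−p) = 7p + 12(1−p) gives p = 5/7.
Blair's expected payoff is 9·5/7 + 7·2/7 = 59/7.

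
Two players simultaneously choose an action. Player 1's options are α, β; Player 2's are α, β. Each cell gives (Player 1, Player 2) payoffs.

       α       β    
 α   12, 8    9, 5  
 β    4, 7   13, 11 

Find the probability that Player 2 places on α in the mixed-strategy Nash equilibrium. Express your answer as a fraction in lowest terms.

1/3

Player 2's mix q on α must make Player 1 indifferent between α and β.
Player 1's payoff from α: 12q + 9(1−q). From β: 4q + 13(1−q).
Set equal: 8q = 4(1−q) → q = 4/12 = 1/3.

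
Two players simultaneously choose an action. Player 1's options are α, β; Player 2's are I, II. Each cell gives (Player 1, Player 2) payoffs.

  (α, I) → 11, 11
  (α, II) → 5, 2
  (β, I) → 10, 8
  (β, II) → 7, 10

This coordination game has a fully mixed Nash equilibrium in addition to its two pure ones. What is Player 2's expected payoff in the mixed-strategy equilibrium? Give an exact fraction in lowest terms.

94/11

Player 1 mixes with probability p on α, chosen so Player 2 is indifferent: 11p + 8(1−p) = 2p + 10(1−p) gives p = 2/11.
Player 2's expected payoff is 11·2/11 + 8·9/11 = 94/11.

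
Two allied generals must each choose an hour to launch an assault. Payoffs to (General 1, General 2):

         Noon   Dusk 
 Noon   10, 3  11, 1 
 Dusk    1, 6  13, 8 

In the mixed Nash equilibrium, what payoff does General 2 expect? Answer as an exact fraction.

9/2

General 1 mixes with probability p on Noon, chosen so General 2 is indifferent: 3p + 6(1−p) = 1p + 8(1−p) gives p = 1/2.
General 2's expected payoff is 3·1/2 + 6·1/2 = 9/2.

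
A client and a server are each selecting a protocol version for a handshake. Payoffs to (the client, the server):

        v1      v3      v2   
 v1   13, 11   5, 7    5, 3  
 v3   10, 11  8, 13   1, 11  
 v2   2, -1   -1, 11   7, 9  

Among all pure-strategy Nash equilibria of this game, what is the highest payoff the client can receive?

Both v1 is a pure NE (the client: 13 ≥ 10; the server: 11 ≥ 7). The client gets 13.
Both v3 is a pure NE (the client: 8 ≥ 5; the server: 13 ≥ 11). The client gets 8.
Every other cell has a profitable deviation for at least one player. Highest of {13, 8} is 13.

13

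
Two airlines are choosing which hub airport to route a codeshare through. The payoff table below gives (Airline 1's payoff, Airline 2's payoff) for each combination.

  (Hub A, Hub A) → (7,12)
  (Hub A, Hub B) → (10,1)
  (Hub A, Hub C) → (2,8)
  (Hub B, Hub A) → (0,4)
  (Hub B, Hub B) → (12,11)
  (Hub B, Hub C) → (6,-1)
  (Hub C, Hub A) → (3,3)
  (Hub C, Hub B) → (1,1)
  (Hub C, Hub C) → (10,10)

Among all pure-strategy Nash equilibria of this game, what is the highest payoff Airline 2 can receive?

12

Both Hub A is a pure NE (Airline 1: 7 ≥ 3; Airline 2: 12 ≥ 8). Airline 2 gets 12.
Both Hub B is a pure NE (Airline 1: 12 ≥ 10; Airline 2: 11 ≥ 4). Airline 2 gets 11.
Both Hub C is a pure NE (Airline 1: 10 ≥ 6; Airline 2: 10 ≥ 3). Airline 2 gets 10.
Every other cell has a profitable deviation for at least one player. Highest of {12, 11, 10} is 12.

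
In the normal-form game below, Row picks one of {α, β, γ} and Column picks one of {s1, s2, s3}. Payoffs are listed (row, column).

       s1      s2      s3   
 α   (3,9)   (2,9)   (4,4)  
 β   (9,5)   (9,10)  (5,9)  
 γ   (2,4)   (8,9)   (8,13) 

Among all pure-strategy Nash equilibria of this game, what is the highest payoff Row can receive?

(β, s2) is a pure NE (Row: 9 ≥ 8; Column: 10 ≥ 9). Row gets 9.
(γ, s3) is a pure NE (Row: 8 ≥ 5; Column: 13 ≥ 9). Row gets 8.
Every other cell has a profitable deviation for at least one player. Highest of {9, 8} is 9.

9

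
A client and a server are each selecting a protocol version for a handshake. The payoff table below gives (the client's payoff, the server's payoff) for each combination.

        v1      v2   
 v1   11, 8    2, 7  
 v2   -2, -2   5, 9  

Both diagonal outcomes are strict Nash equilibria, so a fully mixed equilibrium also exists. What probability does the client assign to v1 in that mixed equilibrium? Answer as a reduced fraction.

The client's mix p on v1 must make the server indifferent between v1 and v2.
The server's payoff from v1: 8p + (-2)(1−p). From v2: 7p + 9(1−p).
Set equal: 1p = 11(1−p) → p = 11/12.

11/12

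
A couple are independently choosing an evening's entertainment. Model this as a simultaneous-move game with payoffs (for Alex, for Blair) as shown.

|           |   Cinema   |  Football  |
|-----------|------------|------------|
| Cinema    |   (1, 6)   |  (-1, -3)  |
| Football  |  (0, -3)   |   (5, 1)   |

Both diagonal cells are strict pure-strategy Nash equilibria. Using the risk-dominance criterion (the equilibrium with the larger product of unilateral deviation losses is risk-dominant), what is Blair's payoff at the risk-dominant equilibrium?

1

At both Cinema: Alex loses 1 − 0 = 1 by deviating; Blair loses 6 − (-3) = 9. Product = 1·9 = 9.
At both Football: Alex loses 5 − (-1) = 6 by deviating; Blair loses 1 − (-3) = 4. Product = 6·4 = 24.
24 > 9, so both Football is risk-dominant. Blair's payoff there is 1.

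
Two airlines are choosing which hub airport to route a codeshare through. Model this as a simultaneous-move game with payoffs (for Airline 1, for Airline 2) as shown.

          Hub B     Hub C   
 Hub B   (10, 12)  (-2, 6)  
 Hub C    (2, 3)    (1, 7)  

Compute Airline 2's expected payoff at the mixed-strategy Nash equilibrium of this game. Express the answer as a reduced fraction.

Airline 1 mixes with probability p on Hub B, chosen so Airline 2 is indifferent: 12p + 3(1−p) = 6p + 7(1−p) gives p = 2/5.
Airline 2's expected payoff is 12·2/5 + 3·3/5 = 33/5.

33/5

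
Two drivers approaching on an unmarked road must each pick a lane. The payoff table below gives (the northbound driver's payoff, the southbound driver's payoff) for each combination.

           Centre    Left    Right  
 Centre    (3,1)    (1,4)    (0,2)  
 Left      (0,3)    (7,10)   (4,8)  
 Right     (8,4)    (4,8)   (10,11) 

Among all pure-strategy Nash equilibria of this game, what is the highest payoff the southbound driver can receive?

11

Both Left is a pure NE (the northbound driver: 7 ≥ 4; the southbound driver: 10 ≥ 8). The southbound driver gets 10.
Both Right is a pure NE (the northbound driver: 10 ≥ 4; the southbound driver: 11 ≥ 8). The southbound driver gets 11.
Every other cell has a profitable deviation for at least one player. Highest of {10, 11} is 11.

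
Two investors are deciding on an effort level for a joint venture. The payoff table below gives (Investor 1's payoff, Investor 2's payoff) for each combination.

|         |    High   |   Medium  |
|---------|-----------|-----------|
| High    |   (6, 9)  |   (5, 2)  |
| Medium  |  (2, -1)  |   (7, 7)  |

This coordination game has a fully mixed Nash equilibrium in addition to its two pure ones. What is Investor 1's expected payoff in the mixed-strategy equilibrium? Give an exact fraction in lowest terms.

Investor 2 mixes with probability q on High, chosen so Investor 1 is indifferent: 6q + 5(1−q) = 2q + 7(1−q) gives q = 1/3.
Investor 1's expected payoff (from either row, since indifferent) is 6·1/3 + 5·2/3 = 16/3.

16/3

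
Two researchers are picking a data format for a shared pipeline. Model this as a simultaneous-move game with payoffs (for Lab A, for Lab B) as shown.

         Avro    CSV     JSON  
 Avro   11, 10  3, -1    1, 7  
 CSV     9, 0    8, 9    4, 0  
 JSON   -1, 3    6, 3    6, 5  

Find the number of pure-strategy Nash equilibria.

3

Both Avro: Lab A gets 11 (best alternative 9); Lab B gets 10 (best alternative 7). Neither deviates — NE.
Both CSV: Lab A gets 8 (best alternative 6); Lab B gets 9 (best alternative 0). Neither deviates — NE.
Both JSON: Lab A gets 6 (best alternative 4); Lab B gets 5 (best alternative 3). Neither deviates — NE.
(JSON, CSV) is not a NE: Lab A would switch to CSV (8 > 6).
No other cell survives both best-response checks, so there are 3 pure NE.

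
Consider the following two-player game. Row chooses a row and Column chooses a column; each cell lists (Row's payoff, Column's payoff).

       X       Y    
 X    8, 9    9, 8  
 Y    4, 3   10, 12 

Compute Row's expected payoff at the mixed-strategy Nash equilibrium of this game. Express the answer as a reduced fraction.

44/5

Column mixes with probability q on X, chosen so Row is indifferent: 8q + 9(1−q) = 4q + 10(1−q) gives q = 1/5.
Row's expected payoff (from either row, since indifferent) is 8·1/5 + 9·4/5 = 44/5.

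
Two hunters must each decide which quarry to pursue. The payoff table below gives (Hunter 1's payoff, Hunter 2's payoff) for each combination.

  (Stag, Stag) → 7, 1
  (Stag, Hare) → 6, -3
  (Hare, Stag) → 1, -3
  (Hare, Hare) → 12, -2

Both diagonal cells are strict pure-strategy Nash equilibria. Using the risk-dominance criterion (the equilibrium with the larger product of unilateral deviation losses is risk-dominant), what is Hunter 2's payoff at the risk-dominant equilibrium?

At both Stag: Hunter 1 loses 7 − 1 = 6 by deviating; Hunter 2 loses 1 − (-3) = 4. Product = 6·4 = 24.
At both Hare: Hunter 1 loses 12 − 6 = 6 by deviating; Hunter 2 loses -2 − (-3) = 1. Product = 6·1 = 6.
24 > 6, so both Stag is risk-dominant. Hunter 2's payoff there is 1.

1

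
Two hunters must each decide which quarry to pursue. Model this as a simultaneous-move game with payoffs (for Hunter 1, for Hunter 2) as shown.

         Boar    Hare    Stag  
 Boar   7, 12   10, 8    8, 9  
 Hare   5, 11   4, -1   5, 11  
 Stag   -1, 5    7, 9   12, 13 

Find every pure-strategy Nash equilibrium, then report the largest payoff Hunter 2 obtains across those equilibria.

13

Both Boar is a pure NE (Hunter 1: 7 ≥ 5; Hunter 2: 12 ≥ 9). Hunter 2 gets 12.
Both Stag is a pure NE (Hunter 1: 12 ≥ 8; Hunter 2: 13 ≥ 9). Hunter 2 gets 13.
Every other cell has a profitable deviation for at least one player. Highest of {12, 13} is 13.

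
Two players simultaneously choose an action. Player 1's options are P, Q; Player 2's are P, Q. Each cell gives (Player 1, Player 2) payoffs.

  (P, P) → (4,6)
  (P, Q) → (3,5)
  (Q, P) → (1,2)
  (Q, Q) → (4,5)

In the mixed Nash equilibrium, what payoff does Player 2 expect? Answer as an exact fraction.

Player 1 mixes with probability p on P, chosen so Player 2 is indifferent: 6p + 2(1−p) = 5p + 5(1−p) gives p = 3/4.
Player 2's expected payoff is 6·3/4 + 2·1/4 = 5.

5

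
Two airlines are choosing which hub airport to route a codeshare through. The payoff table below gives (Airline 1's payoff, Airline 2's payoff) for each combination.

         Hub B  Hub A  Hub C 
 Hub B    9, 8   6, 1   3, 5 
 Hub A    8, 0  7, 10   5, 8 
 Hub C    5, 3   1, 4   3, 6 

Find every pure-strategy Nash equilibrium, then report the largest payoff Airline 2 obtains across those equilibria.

Both Hub B is a pure NE (Airline 1: 9 ≥ 8; Airline 2: 8 ≥ 5). Airline 2 gets 8.
Both Hub A is a pure NE (Airline 1: 7 ≥ 6; Airline 2: 10 ≥ 8). Airline 2 gets 10.
Every other cell has a profitable deviation for at least one player. Highest of {8, 10} is 10.

10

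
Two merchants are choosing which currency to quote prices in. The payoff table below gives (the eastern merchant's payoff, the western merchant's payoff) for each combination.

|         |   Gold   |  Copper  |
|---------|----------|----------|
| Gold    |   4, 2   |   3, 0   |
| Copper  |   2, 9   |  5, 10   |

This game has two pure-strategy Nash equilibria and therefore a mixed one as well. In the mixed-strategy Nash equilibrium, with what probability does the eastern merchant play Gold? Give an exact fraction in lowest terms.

1/3

The eastern merchant's mix p on Gold must make the western merchant indifferent between Gold and Copper.
The western merchant's payoff from Gold: 2p + 9(1−p). From Copper: 0p + 10(1−p).
Set equal: 2p = 1(1−p) → p = 1/3.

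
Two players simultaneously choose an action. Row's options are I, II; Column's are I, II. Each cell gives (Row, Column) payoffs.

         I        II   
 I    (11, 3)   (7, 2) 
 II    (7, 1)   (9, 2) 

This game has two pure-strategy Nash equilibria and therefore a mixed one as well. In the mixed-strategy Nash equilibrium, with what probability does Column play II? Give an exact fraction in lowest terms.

2/3

Column's mix q on I must make Row indifferent between I and II.
Row's payoff from I: 11q + 7(1−q). From II: 7q + 9(1−q).
Set equal: 4q = 2(1−q) → q = 2/6 = 1/3.
Probability on II is 1 − 1/3 = 2/3.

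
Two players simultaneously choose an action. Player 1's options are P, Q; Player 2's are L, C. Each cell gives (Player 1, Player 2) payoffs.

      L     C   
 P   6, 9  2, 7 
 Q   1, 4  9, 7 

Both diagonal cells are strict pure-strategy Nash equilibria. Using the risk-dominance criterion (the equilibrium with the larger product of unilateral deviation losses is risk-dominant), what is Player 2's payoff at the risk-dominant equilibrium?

At (P, L): Player 1 loses 6 − 1 = 5 by deviating; Player 2 loses 9 − 7 = 2. Product = 5·2 = 10.
At (Q, C): Player 1 loses 9 − 2 = 7 by deviating; Player 2 loses 7 − 4 = 3. Product = 7·3 = 21.
21 > 10, so (Q, C) is risk-dominant. Player 2's payoff there is 7.

7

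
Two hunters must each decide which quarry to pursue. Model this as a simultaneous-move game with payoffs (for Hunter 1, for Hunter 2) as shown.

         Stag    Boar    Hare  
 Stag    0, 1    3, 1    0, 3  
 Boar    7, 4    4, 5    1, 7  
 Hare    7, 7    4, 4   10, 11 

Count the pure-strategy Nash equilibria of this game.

Both Hare: Hunter 1 gets 10 (best alternative 1); Hunter 2 gets 11 (best alternative 7). Neither deviates — NE.
Both Stag is not a NE: Hunter 1 would switch to Boar (7 > 0).
No other cell survives both best-response checks, so there is 1 pure NE.

1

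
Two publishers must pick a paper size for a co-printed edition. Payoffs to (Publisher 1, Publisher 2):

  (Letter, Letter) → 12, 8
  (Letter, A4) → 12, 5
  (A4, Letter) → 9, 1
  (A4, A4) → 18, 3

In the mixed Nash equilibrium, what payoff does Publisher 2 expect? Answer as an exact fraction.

Publisher 1 mixes with probability p on Letter, chosen so Publisher 2 is indifferent: 8p + 1(1−p) = 5p + 3(1−p) gives p = 2/5.
Publisher 2's expected payoff is 8·2/5 + 1·3/5 = 19/5.

19/5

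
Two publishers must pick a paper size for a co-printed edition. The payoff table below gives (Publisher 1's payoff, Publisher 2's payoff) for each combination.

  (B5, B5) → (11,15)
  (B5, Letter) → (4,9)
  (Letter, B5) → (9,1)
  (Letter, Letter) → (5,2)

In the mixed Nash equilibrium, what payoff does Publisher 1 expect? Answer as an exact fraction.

Publisher 2 mixes with probability q on B5, chosen so Publisher 1 is indifferent: 11q + 4(1−q) = 9q + 5(1−q) gives q = 1/3.
Publisher 1's expected payoff (from either row, since indifferent) is 11·1/3 + 4·2/3 = 19/3.

19/3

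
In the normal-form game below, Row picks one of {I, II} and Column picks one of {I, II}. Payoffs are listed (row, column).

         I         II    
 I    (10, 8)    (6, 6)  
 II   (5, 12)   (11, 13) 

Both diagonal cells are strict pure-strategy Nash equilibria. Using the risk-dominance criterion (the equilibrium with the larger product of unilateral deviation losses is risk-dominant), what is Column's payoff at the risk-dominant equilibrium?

8

At both I: Row loses 10 − 5 = 5 by deviating; Column loses 8 − 6 = 2. Product = 5·2 = 10.
At both II: Row loses 11 − 6 = 5 by deviating; Column loses 13 − 12 = 1. Product = 5·1 = 5.
10 > 5, so both I is risk-dominant. Column's payoff there is 8.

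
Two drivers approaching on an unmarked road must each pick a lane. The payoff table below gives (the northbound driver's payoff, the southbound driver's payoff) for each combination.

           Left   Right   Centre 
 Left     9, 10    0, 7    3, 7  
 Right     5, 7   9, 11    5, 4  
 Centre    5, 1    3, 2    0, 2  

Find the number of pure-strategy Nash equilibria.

2

Both Left: the northbound driver gets 9 (best alternative 5); the southbound driver gets 10 (best alternative 7). Neither deviates — NE.
Both Right: the northbound driver gets 9 (best alternative 3); the southbound driver gets 11 (best alternative 7). Neither deviates — NE.
Both Centre is not a NE: the northbound driver would switch to Right (5 > 0).
No other cell survives both best-response checks, so there are 2 pure NE.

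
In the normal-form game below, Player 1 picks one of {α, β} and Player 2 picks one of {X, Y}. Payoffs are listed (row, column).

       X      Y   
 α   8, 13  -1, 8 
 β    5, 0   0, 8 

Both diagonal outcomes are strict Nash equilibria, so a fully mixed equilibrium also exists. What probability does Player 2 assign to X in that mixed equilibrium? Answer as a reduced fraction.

Player 2's mix q on X must make Player 1 indifferent between α and β.
Player 1's payoff from α: 8q + (-1)(1−q). From β: 5q + 0(1−q).
Set equal: 3q = 1(1−q) → q = 1/4.

1/4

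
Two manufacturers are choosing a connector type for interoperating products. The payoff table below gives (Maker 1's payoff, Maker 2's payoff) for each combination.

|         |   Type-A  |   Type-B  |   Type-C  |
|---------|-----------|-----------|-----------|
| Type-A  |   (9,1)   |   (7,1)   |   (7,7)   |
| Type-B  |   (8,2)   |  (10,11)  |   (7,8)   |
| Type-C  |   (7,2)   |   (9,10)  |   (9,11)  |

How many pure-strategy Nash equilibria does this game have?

2

Both Type-B: Maker 1 gets 10 (best alternative 9); Maker 2 gets 11 (best alternative 8). Neither deviates — NE.
Both Type-C: Maker 1 gets 9 (best alternative 7); Maker 2 gets 11 (best alternative 10). Neither deviates — NE.
Both Type-A is not a NE: Maker 2 would switch to Type-C (7 > 1).
No other cell survives both best-response checks, so there are 2 pure NE.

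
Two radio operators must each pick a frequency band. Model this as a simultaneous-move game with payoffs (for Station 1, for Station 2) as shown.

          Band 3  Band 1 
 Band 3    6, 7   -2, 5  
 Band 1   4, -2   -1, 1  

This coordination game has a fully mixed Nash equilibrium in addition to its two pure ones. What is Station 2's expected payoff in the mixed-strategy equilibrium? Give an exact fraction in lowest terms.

Station 1 mixes with probability p on Band 3, chosen so Station 2 is indifferent: 7p + (-2)(1−p) = 5p + 1(1−p) gives p = 3/5.
Station 2's expected payoff is 7·3/5 + (-2)·2/5 = 17/5.

17/5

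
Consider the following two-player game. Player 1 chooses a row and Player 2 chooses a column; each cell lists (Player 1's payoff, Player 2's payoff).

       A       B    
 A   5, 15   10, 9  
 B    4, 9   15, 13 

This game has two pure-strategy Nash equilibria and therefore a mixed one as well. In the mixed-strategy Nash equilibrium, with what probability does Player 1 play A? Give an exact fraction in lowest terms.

Player 1's mix p on A must make Player 2 indifferent between A and B.
Player 2's payoff from A: 15p + 9(1−p). From B: 9p + 13(1−p).
Set equal: 6p = 4(1−p) → p = 4/10 = 2/5.

2/5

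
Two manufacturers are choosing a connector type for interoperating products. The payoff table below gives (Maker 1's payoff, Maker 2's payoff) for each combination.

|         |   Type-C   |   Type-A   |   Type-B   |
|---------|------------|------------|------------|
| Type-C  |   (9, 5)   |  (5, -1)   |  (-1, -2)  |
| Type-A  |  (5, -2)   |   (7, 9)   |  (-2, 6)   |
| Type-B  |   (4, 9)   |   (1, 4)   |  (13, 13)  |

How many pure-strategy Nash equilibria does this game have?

Both Type-C: Maker 1 gets 9 (best alternative 5); Maker 2 gets 5 (best alternative -1). Neither deviates — NE.
Both Type-A: Maker 1 gets 7 (best alternative 5); Maker 2 gets 9 (best alternative 6). Neither deviates — NE.
Both Type-B: Maker 1 gets 13 (best alternative -1); Maker 2 gets 13 (best alternative 9). Neither deviates — NE.
(Type-C, Type-B) is not a NE: Maker 1 would switch to Type-B (13 > -1).
No other cell survives both best-response checks, so there are 3 pure NE.

3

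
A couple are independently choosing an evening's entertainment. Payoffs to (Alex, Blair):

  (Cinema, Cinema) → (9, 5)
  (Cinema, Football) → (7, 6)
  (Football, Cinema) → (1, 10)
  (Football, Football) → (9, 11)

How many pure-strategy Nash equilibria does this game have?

1

Both Football: Alex gets 9 (best alternative 7); Blair gets 11 (best alternative 10). Neither deviates — NE.
Both Cinema is not a NE: Blair would switch to Football (6 > 5).
No other cell survives both best-response checks, so there is 1 pure NE.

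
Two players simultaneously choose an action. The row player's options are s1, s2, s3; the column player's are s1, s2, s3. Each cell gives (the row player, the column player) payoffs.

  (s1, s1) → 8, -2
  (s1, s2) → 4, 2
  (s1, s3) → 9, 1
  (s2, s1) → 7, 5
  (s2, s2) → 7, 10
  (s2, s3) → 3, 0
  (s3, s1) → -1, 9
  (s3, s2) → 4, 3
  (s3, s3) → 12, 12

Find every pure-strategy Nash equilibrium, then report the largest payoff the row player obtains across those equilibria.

12

Both s2 is a pure NE (the row player: 7 ≥ 4; the column player: 10 ≥ 5). The row player gets 7.
Both s3 is a pure NE (the row player: 12 ≥ 9; the column player: 12 ≥ 9). The row player gets 12.
Every other cell has a profitable deviation for at least one player. Highest of {7, 12} is 12.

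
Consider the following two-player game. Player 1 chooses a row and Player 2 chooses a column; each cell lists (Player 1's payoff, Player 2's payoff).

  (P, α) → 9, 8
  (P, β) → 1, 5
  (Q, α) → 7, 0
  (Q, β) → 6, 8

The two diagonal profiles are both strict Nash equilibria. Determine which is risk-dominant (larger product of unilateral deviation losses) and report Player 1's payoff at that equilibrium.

At (P, α): Player 1 loses 9 − 7 = 2 by deviating; Player 2 loses 8 − 5 = 3. Product = 2·3 = 6.
At (Q, β): Player 1 loses 6 − 1 = 5 by deviating; Player 2 loses 8 − 0 = 8. Product = 5·8 = 40.
40 > 6, so (Q, β) is risk-dominant. Player 1's payoff there is 6.

6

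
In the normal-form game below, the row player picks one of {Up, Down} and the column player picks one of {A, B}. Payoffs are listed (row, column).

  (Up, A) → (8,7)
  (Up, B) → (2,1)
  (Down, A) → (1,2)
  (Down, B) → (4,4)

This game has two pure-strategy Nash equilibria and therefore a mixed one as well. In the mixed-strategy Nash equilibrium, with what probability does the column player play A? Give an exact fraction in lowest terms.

The column player's mix q on A must make the row player indifferent between Up and Down.
The row player's payoff from Up: 8q + 2(1−q). From Down: 1q + 4(1−q).
Set equal: 7q = 2(1−q) → q = 2/9.

2/9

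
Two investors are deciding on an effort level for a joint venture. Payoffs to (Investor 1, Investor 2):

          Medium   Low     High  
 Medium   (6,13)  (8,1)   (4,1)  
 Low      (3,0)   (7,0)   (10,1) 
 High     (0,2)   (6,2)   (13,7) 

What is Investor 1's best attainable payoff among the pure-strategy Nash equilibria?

13

Both Medium is a pure NE (Investor 1: 6 ≥ 3; Investor 2: 13 ≥ 1). Investor 1 gets 6.
Both High is a pure NE (Investor 1: 13 ≥ 10; Investor 2: 7 ≥ 2). Investor 1 gets 13.
Every other cell has a profitable deviation for at least one player. Highest of {6, 13} is 13.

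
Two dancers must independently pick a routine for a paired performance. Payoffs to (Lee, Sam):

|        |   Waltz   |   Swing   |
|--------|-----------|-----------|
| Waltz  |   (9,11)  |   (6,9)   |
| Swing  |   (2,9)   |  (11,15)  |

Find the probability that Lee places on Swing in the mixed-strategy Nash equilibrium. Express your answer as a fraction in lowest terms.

Lee's mix p on Waltz must make Sam indifferent between Waltz and Swing.
Sam's payoff from Waltz: 11p + 9(1−p). From Swing: 9p + 15(1−p).
Set equal: 2p = 6(1−p) → p = 6/8 = 3/4.
Probability on Swing is 1 − 3/4 = 1/4.

1/4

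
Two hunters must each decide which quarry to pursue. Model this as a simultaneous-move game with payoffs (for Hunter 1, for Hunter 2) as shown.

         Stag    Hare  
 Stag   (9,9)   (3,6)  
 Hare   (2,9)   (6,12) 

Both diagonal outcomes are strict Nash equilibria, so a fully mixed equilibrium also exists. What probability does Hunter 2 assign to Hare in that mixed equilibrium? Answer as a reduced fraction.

Hunter 2's mix q on Stag must make Hunter 1 indifferent between Stag and Hare.
Hunter 1's payoff from Stag: 9q + 3(1−q). From Hare: 2q + 6(1−q).
Set equal: 7q = 3(1−q) → q = 3/10.
Probability on Hare is 1 − 3/10 = 7/10.

7/10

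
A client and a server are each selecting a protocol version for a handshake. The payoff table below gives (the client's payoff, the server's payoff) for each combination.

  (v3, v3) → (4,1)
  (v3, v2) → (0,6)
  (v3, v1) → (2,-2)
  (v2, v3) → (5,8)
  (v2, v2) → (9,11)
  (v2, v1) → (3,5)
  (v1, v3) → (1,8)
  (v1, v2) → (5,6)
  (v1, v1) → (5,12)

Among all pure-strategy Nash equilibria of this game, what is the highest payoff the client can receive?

9

Both v2 is a pure NE (the client: 9 ≥ 5; the server: 11 ≥ 8). The client gets 9.
Both v1 is a pure NE (the client: 5 ≥ 3; the server: 12 ≥ 8). The client gets 5.
Every other cell has a profitable deviation for at least one player. Highest of {9, 5} is 9.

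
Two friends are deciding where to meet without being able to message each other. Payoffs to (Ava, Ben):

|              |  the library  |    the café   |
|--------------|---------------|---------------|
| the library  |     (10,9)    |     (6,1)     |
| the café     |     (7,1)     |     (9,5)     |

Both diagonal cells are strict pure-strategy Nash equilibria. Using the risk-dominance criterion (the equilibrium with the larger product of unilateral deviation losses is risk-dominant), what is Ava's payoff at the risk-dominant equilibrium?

10

At both the library: Ava loses 10 − 7 = 3 by deviating; Ben loses 9 − 1 = 8. Product = 3·8 = 24.
At both the café: Ava loses 9 − 6 = 3 by deviating; Ben loses 5 − 1 = 4. Product = 3·4 = 12.
24 > 12, so both the library is risk-dominant. Ava's payoff there is 10.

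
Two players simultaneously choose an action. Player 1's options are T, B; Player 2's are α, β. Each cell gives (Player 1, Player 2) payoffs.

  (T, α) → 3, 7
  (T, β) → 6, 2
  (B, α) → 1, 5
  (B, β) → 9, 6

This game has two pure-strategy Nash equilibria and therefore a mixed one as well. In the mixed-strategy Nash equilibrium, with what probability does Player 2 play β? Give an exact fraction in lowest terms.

2/5

Player 2's mix q on α must make Player 1 indifferent between T and B.
Player 1's payoff from T: 3q + 6(1−q). From B: 1q + 9(1−q).
Set equal: 2q = 3(1−q) → q = 3/5.
Probability on β is 1 − 3/5 = 2/5.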